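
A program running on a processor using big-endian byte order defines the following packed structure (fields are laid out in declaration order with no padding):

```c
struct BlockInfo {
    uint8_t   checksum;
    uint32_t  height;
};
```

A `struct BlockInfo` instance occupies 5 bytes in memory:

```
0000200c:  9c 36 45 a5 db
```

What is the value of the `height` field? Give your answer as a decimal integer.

910534107

`height` follows `checksum` (1 byte), so it starts at byte offset 1 and occupies 4 bytes.
Bytes at offsets 1..4: 36 45 A5 DB.
Big-endian stores the most-significant byte at the lowest address.
The bytes are already most-significant first: 0x3645A5DB.
0x3645A5DB = 910534107.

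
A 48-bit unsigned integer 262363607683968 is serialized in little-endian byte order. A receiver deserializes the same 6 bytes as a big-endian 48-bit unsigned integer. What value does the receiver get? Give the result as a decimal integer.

262363607683968 in 48-bit hexadecimal is 0xEE9E49A35380.
Stored little-endian, the bytes at ascending addresses are 80 53 A3 49 9E EE.
Read back as big-endian, the last byte is least significant, giving 0x8053A3499EEE.
0x8053A3499EEE = 141096710151918.

141096710151918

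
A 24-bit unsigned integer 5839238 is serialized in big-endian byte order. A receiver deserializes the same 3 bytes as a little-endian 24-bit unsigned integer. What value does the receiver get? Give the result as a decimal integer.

5839238 in 24-bit hexadecimal is 0x591986.
Stored big-endian, the bytes at ascending addresses are 59 19 86.
Read back as little-endian, the first byte is least significant, giving 0x861959.
0x861959 = 8788313.

8788313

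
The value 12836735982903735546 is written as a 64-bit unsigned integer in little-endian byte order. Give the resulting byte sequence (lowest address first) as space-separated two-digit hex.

12836735982903735546 in hexadecimal, padded to 64 bits, is 0xB2253F5D5073B4FA.
Split into bytes (most-significant first): B2 25 3F 5D 50 73 B4 FA.
Little-endian stores the least-significant byte at the lowest address.
So at ascending addresses the bytes are FA B4 73 50 5D 3F 25 B2.

FA B4 73 50 5D 3F 25 B2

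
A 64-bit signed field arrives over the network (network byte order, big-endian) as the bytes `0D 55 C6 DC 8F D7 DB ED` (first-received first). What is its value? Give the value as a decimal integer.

Big-endian: lowest address holds the most-significant byte.
The bytes are already most-significant first: 0x0D55C6DC8FD7DBED.
0x0D55C6DC8FD7DBED = 960892746121862125.

960892746121862125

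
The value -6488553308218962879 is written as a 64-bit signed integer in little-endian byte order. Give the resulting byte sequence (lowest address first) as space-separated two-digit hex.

Two's complement of -6488553308218962879 in 64 bits: 6488553308218962879 = 0x5A0BF8DB2293B3BF; invert → 0xA5F40724DD6C4C40; add 1 → 0xA5F40724DD6C4C41.
Split into bytes (most-significant first): A5 F4 07 24 DD 6C 4C 41.
Little-endian stores the least-significant byte at the lowest address.
So at ascending addresses the bytes are 41 4C 6C DD 24 07 F4 A5.

41 4C 6C DD 24 07 F4 A5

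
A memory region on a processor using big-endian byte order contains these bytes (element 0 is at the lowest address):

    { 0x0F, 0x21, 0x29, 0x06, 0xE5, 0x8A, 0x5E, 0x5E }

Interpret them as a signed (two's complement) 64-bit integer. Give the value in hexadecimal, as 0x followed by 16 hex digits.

Big-endian: lowest address holds the most-significant byte.
The bytes are already most-significant first: 0x0F212906E58A5E5E.

0x0F212906E58A5E5E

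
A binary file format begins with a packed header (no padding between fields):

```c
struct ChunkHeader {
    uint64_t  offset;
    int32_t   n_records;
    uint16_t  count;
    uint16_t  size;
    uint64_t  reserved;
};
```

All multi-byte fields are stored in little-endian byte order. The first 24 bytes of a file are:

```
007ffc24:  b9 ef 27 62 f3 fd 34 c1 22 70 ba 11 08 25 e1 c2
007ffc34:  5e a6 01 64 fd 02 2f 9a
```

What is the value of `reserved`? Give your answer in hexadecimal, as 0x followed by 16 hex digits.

`reserved` follows `offset` (8 B), `n_records` (4 B), `count` (2 B), `size` (2 B), so it starts at offset 8 + 4 + 2 + 2 = 16 and occupies 8 bytes.
Bytes at offsets 16..23: 5E A6 01 64 FD 02 2F 9A.
In little-endian order the low byte comes first in memory.
Reassemble most-significant byte first: 9A 2F 02 FD 64 01 A6 5E → 0x9A2F02FD6401A65E.

0x9A2F02FD6401A65E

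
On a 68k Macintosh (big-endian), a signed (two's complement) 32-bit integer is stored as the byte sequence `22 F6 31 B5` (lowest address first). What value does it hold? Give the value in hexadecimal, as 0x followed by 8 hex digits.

Big-endian stores the most-significant byte at the lowest address.
The bytes are already most-significant first: 0x22F631B5.

0x22F631B5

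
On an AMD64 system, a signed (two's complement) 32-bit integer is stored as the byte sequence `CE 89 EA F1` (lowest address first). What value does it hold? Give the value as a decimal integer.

In little-endian order the low byte comes first in memory.
Reassemble most-significant byte first: F1 EA 89 CE → 0xF1EA89CE.
Top bit is set, so as a signed 32-bit value this is 0xF1EA89CE − 2^32 = -236287538.

-236287538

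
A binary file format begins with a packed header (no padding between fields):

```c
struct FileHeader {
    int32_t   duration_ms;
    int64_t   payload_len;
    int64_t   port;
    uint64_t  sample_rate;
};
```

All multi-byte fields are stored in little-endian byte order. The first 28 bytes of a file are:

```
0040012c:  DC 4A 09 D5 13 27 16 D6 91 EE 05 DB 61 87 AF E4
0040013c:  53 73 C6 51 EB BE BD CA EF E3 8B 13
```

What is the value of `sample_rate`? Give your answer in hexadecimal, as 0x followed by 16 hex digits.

0x138BE3EFCABDBEEB

`sample_rate` follows `duration_ms` (4 B), `payload_len` (8 B), `port` (8 B), so it starts at offset 4 + 8 + 8 = 20 and occupies 8 bytes.
Bytes at offsets 20..27: EB BE BD CA EF E3 8B 13.
Little-endian stores the least-significant byte at the lowest address.
Reassemble most-significant byte first: 13 8B E3 EF CA BD BE EB → 0x138BE3EFCABDBEEB.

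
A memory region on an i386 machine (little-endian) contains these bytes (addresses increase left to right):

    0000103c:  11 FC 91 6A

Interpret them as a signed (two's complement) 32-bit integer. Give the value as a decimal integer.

Little-endian stores the least-significant byte at the lowest address.
Reassemble most-significant byte first: 6A 91 FC 11 → 0x6A91FC11.
0x6A91FC11 = 1787952145.

1787952145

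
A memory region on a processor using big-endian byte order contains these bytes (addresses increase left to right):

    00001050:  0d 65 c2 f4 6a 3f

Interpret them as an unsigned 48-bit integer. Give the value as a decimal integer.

In big-endian order the high byte comes first in memory.
The bytes are already most-significant first: 0x0D65C2F46A3F.
0x0D65C2F46A3F = 14730713655871.

14730713655871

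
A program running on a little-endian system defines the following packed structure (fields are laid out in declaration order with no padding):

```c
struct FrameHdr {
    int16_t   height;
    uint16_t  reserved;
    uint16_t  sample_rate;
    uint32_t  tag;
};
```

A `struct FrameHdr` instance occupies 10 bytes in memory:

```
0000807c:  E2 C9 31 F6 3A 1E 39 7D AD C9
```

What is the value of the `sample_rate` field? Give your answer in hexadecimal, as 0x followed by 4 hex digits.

`sample_rate` follows `height` (2 B), `reserved` (2 B), so it starts at offset 2 + 2 = 4 and occupies 2 bytes.
Bytes at offsets 4..5: 3A 1E.
Little-endian: lowest address holds the least-significant byte.
Reassemble most-significant byte first: 1E 3A → 0x1E3A.

0x1E3A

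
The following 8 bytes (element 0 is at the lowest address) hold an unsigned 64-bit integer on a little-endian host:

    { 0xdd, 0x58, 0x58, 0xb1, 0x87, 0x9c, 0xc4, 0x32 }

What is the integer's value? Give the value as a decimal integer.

Little-endian: lowest address holds the least-significant byte.
Reassemble most-significant byte first: 32 C4 9C 87 B1 58 58 DD → 0x32C49C87B15858DD.
0x32C49C87B15858DD = 3658220903941560541.

3658220903941560541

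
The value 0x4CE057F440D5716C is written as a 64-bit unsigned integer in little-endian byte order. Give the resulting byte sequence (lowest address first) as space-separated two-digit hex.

Split into bytes (most-significant first): 4C E0 57 F4 40 D5 71 6C.
Little-endian stores the least-significant byte at the lowest address.
So at ascending addresses the bytes are 6C 71 D5 40 F4 57 E0 4C.

6C 71 D5 40 F4 57 E0 4C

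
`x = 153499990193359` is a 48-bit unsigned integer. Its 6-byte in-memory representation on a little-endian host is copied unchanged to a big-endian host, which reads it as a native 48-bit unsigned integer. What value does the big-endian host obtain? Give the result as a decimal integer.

153499990193359 in 48-bit hexadecimal is 0x8B9B806374CF.
Stored little-endian, the bytes at ascending addresses are CF 74 63 80 9B 8B.
Read back as big-endian, the last byte is least significant, giving 0xCF7463809B8B.
0xCF7463809B8B = 228098792528779.

228098792528779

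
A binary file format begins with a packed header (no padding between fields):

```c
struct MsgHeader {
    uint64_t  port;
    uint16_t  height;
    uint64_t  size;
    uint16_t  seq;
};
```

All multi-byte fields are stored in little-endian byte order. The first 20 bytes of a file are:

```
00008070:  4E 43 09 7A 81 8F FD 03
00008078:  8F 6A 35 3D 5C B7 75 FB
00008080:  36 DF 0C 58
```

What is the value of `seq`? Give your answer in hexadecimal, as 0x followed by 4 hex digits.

`seq` follows `port` (8 B), `height` (2 B), `size` (8 B), so it starts at offset 8 + 2 + 8 = 18 and occupies 2 bytes.
Bytes at offsets 18..19: 0C 58.
Little-endian: lowest address holds the least-significant byte.
Reassemble most-significant byte first: 58 0C → 0x580C.

0x580C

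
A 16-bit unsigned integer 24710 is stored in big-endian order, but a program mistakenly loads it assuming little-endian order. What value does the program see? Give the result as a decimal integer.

24710 in 16-bit hexadecimal is 0x6086.
Stored big-endian, the bytes at ascending addresses are 60 86.
Read back as little-endian, the first byte is least significant, giving 0x8660.
0x8660 = 34400.

34400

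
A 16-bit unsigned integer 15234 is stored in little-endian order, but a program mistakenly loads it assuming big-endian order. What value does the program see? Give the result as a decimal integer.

15234 in 16-bit hexadecimal is 0x3B82.
Stored little-endian, the bytes at ascending addresses are 82 3B.
Read back as big-endian, the last byte is least significant, giving 0x823B.
0x823B = 33339.

33339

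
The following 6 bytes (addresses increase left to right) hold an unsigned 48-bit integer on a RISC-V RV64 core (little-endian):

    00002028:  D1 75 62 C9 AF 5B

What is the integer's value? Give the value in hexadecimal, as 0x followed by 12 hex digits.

In little-endian order the low byte comes first in memory.
Reassemble most-significant byte first: 5B AF C9 62 75 D1 → 0x5BAFC96275D1.

0x5BAFC96275D1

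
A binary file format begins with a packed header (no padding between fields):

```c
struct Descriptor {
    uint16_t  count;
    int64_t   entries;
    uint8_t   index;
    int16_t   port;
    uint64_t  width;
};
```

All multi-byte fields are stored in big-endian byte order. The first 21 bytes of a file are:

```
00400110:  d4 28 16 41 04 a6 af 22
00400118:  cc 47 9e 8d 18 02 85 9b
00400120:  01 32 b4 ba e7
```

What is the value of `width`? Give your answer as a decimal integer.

181721789426350823

`width` follows `count` (2 B), `entries` (8 B), `index` (1 B), `port` (2 B), so it starts at offset 2 + 8 + 1 + 2 = 13 and occupies 8 bytes.
Bytes at offsets 13..20: 02 85 9B 01 32 B4 BA E7.
Big-endian: lowest address holds the most-significant byte.
The bytes are already most-significant first: 0x02859B0132B4BAE7.
0x02859B0132B4BAE7 = 181721789426350823.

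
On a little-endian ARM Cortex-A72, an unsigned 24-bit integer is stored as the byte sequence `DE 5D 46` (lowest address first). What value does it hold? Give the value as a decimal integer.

In little-endian order the low byte comes first in memory.
Reassemble most-significant byte first: 46 5D DE → 0x465DDE.
0x465DDE = 4611550.

4611550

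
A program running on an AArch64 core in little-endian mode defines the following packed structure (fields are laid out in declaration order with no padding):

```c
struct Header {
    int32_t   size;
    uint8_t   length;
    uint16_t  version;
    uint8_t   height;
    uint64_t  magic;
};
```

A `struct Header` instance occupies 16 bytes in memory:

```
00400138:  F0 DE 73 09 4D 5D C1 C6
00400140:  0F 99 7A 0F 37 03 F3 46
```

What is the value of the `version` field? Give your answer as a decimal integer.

49501

`version` follows `size` (4 B), `length` (1 B), so it starts at offset 4 + 1 = 5 and occupies 2 bytes.
Bytes at offsets 5..6: 5D C1.
In little-endian order the low byte comes first in memory.
Reassemble most-significant byte first: C1 5D → 0xC15D.
0xC15D = 49501.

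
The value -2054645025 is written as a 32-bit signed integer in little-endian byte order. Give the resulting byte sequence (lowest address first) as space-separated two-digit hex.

DF 9A 88 85

Two's complement of -2054645025 in 32 bits: 2054645025 = 0x7A776521; invert → 0x85889ADE; add 1 → 0x85889ADF.
Split into bytes (most-significant first): 85 88 9A DF.
In little-endian order the low byte comes first in memory.
So at ascending addresses the bytes are DF 9A 88 85.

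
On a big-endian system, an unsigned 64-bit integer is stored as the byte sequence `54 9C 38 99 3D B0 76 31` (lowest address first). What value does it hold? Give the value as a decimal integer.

Big-endian: lowest address holds the most-significant byte.
The bytes are already most-significant first: 0x549C38993DB07631.
0x549C38993DB07631 = 6096810226368935473.

6096810226368935473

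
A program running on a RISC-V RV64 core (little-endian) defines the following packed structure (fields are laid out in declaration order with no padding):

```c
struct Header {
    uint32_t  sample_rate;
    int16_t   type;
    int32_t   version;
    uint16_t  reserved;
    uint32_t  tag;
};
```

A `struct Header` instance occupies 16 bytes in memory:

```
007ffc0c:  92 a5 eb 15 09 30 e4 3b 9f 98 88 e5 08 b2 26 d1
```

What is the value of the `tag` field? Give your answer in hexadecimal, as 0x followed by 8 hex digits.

`tag` follows `sample_rate` (4 B), `type` (2 B), `version` (4 B), `reserved` (2 B), so it starts at offset 4 + 2 + 4 + 2 = 12 and occupies 4 bytes.
Bytes at offsets 12..15: 08 B2 26 D1.
Little-endian stores the least-significant byte at the lowest address.
Reassemble most-significant byte first: D1 26 B2 08 → 0xD126B208.

0xD126B208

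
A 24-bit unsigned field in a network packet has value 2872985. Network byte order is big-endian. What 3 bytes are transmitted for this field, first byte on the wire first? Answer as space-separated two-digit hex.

2872985 in hexadecimal, padded to 24 bits, is 0x2BD699.
Split into bytes (most-significant first): 2B D6 99.
Big-endian: lowest address holds the most-significant byte.
So the memory order matches the most-significant-first order: 2B D6 99.

2B D6 99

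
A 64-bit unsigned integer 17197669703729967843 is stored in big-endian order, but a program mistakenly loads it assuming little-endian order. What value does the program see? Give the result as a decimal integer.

16389252667062725358

17197669703729967843 in 64-bit hexadecimal is 0xEEAA657A775272E3.
Stored big-endian, the bytes at ascending addresses are EE AA 65 7A 77 52 72 E3.
Read back as little-endian, the first byte is least significant, giving 0xE37252777A65AAEE.
0xE37252777A65AAEE = 16389252667062725358.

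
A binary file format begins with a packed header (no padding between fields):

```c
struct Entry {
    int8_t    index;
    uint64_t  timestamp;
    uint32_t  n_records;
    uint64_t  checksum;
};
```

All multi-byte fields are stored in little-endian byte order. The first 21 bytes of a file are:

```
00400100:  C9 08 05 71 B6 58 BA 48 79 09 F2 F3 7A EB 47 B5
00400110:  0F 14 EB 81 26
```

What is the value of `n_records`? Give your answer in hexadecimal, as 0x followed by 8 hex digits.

`n_records` follows `index` (1 B), `timestamp` (8 B), so it starts at offset 1 + 8 = 9 and occupies 4 bytes.
Bytes at offsets 9..12: 09 F2 F3 7A.
Little-endian: lowest address holds the least-significant byte.
Reassemble most-significant byte first: 7A F3 F2 09 → 0x7AF3F209.

0x7AF3F209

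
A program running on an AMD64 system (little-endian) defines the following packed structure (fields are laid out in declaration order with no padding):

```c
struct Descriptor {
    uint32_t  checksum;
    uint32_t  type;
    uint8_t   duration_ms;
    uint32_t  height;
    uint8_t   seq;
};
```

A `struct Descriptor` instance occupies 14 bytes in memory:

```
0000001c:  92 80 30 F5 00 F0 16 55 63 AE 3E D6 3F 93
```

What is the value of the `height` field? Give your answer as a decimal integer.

`height` follows `checksum` (4 B), `type` (4 B), `duration_ms` (1 B), so it starts at offset 4 + 4 + 1 = 9 and occupies 4 bytes.
Bytes at offsets 9..12: AE 3E D6 3F.
In little-endian order the low byte comes first in memory.
Reassemble most-significant byte first: 3F D6 3E AE → 0x3FD63EAE.
0x3FD63EAE = 1071005358.

1071005358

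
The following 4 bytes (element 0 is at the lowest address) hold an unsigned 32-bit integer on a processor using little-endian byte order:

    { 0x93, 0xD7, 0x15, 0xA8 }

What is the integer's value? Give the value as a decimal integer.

Little-endian stores the least-significant byte at the lowest address.
Reassemble most-significant byte first: A8 15 D7 93 → 0xA815D793.
0xA815D793 = 2820003731.

2820003731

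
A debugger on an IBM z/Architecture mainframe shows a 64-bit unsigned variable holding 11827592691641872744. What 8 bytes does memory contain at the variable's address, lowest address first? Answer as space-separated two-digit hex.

11827592691641872744 in hexadecimal, padded to 64 bits, is 0xA4240CE34551F168.
Split into bytes (most-significant first): A4 24 0C E3 45 51 F1 68.
Big-endian stores the most-significant byte at the lowest address.
So the memory order matches the most-significant-first order: A4 24 0C E3 45 51 F1 68.

A4 24 0C E3 45 51 F1 68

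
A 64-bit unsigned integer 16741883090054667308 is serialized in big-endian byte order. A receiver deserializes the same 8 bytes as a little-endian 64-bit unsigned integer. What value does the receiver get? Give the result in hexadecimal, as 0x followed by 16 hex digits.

16741883090054667308 in 64-bit hexadecimal is 0xE8571DF7D5D3DC2C.
Stored big-endian, the bytes at ascending addresses are E8 57 1D F7 D5 D3 DC 2C.
Read back as little-endian, the first byte is least significant, giving 0x2CDCD3D5F71D57E8.

0x2CDCD3D5F71D57E8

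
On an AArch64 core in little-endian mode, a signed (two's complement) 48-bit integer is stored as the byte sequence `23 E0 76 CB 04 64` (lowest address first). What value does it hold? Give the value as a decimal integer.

Little-endian: lowest address holds the least-significant byte.
Reassemble most-significant byte first: 64 04 CB 76 E0 23 → 0x6404CB76E023.
0x6404CB76E023 = 109971756212259.

109971756212259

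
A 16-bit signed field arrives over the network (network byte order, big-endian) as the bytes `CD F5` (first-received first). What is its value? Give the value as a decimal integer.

Big-endian stores the most-significant byte at the lowest address.
The bytes are already most-significant first: 0xCDF5.
Top bit is set, so as a signed 16-bit value this is 0xCDF5 − 2^16 = -12811.

-12811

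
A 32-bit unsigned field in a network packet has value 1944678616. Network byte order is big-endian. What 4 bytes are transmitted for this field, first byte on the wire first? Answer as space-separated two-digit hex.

1944678616 in hexadecimal, padded to 32 bits, is 0x73E970D8.
Split into bytes (most-significant first): 73 E9 70 D8.
Big-endian stores the most-significant byte at the lowest address.
So the memory order matches the most-significant-first order: 73 E9 70 D8.

73 E9 70 D8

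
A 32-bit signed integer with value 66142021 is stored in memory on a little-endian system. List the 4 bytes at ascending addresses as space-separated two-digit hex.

66142021 in hexadecimal, padded to 32 bits, is 0x03F13F45.
Split into bytes (most-significant first): 03 F1 3F 45.
Little-endian stores the least-significant byte at the lowest address.
So at ascending addresses the bytes are 45 3F F1 03.

45 3F F1 03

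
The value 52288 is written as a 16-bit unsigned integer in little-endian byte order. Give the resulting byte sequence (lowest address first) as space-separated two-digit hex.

52288 in hexadecimal, padded to 16 bits, is 0xCC40.
Split into bytes (most-significant first): CC 40.
Little-endian stores the least-significant byte at the lowest address.
So at ascending addresses the bytes are 40 CC.

40 CC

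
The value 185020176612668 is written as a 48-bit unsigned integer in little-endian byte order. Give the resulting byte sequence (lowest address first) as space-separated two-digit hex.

3C 3D E7 5D 46 A8

185020176612668 in hexadecimal, padded to 48 bits, is 0xA8465DE73D3C.
Split into bytes (most-significant first): A8 46 5D E7 3D 3C.
In little-endian order the low byte comes first in memory.
So at ascending addresses the bytes are 3C 3D E7 5D 46 A8.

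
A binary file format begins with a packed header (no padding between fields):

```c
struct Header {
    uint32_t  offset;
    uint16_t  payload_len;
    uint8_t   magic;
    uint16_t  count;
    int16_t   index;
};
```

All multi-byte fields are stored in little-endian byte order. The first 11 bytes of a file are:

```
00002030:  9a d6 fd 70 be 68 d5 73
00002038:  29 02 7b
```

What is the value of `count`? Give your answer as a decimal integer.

10611

`count` follows `offset` (4 B), `payload_len` (2 B), `magic` (1 B), so it starts at offset 4 + 2 + 1 = 7 and occupies 2 bytes.
Bytes at offsets 7..8: 73 29.
Little-endian: lowest address holds the least-significant byte.
Reassemble most-significant byte first: 29 73 → 0x2973.
0x2973 = 10611.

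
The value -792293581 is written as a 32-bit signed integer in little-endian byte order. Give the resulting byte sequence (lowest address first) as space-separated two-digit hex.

33 8F C6 D0

Two's complement of -792293581 in 32 bits: 792293581 = 0x2F3970CD; invert → 0xD0C68F32; add 1 → 0xD0C68F33.
Split into bytes (most-significant first): D0 C6 8F 33.
In little-endian order the low byte comes first in memory.
So at ascending addresses the bytes are 33 8F C6 D0.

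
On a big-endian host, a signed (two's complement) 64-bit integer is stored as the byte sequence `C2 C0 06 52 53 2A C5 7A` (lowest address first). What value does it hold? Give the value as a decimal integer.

-4413520684170689158

In big-endian order the high byte comes first in memory.
The bytes are already most-significant first: 0xC2C00652532AC57A.
Top bit is set, so as a signed 64-bit value this is 0xC2C00652532AC57A − 2^64 = -4413520684170689158.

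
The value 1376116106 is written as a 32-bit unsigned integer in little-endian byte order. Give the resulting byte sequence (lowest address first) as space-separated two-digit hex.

1376116106 in hexadecimal, padded to 32 bits, is 0x5205DD8A.
Split into bytes (most-significant first): 52 05 DD 8A.
In little-endian order the low byte comes first in memory.
So at ascending addresses the bytes are 8A DD 05 52.

8A DD 05 52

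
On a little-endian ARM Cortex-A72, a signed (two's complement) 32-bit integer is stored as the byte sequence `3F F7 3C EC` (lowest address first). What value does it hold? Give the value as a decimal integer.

Little-endian: lowest address holds the least-significant byte.
Reassemble most-significant byte first: EC 3C F7 3F → 0xEC3CF73F.
Top bit is set, so as a signed 32-bit value this is 0xEC3CF73F − 2^32 = -331548865.

-331548865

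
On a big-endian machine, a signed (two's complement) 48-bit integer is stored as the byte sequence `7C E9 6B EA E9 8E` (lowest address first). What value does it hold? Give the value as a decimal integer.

Big-endian: lowest address holds the most-significant byte.
The bytes are already most-significant first: 0x7CE96BEAE98E.
0x7CE96BEAE98E = 137341979781518.

137341979781518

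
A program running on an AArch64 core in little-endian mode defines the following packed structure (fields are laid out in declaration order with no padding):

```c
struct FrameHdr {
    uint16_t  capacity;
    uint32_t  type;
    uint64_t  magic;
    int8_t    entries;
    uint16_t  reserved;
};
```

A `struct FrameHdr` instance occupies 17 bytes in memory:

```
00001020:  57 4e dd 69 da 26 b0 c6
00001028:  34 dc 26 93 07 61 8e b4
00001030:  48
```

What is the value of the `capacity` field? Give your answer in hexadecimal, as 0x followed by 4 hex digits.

`capacity` is the first field, at byte offset 0, occupying 2 bytes.
Bytes at offsets 0..1: 57 4E.
Little-endian: lowest address holds the least-significant byte.
Reassemble most-significant byte first: 4E 57 → 0x4E57.

0x4E57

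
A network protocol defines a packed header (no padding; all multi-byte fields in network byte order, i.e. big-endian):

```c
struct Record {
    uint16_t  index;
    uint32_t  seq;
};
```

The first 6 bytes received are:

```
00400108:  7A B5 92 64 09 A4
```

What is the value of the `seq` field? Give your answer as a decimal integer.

2456029604

`seq` follows `index` (2 bytes), so it starts at byte offset 2 and occupies 4 bytes.
Bytes at offsets 2..5: 92 64 09 A4.
In big-endian order the high byte comes first in memory.
The bytes are already most-significant first: 0x926409A4.
0x926409A4 = 2456029604.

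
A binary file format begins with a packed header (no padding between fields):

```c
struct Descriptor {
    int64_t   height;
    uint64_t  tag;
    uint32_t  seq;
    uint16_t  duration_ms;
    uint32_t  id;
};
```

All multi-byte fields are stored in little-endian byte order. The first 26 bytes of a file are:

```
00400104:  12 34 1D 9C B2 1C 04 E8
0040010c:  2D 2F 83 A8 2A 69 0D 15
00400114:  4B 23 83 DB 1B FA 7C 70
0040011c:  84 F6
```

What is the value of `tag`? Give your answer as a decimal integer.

1516984281430437677

`tag` follows `height` (8 bytes), so it starts at byte offset 8 and occupies 8 bytes.
Bytes at offsets 8..15: 2D 2F 83 A8 2A 69 0D 15.
Little-endian: lowest address holds the least-significant byte.
Reassemble most-significant byte first: 15 0D 69 2A A8 83 2F 2D → 0x150D692AA8832F2D.
0x150D692AA8832F2D = 1516984281430437677.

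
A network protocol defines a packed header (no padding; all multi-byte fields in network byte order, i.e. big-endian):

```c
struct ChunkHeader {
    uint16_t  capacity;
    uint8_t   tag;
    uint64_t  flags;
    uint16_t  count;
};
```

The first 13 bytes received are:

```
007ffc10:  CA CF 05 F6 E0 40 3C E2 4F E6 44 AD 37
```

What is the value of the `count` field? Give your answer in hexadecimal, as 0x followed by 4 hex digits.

`count` follows `capacity` (2 B), `tag` (1 B), `flags` (8 B), so it starts at offset 2 + 1 + 8 = 11 and occupies 2 bytes.
Bytes at offsets 11..12: AD 37.
Big-endian stores the most-significant byte at the lowest address.
The bytes are already most-significant first: 0xAD37.

0xAD37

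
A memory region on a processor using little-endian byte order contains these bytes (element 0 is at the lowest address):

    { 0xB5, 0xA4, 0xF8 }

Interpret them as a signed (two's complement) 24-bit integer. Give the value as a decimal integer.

-482123

Little-endian stores the least-significant byte at the lowest address.
Reassemble most-significant byte first: F8 A4 B5 → 0xF8A4B5.
Top bit is set, so as a signed 24-bit value this is 0xF8A4B5 − 2^24 = -482123.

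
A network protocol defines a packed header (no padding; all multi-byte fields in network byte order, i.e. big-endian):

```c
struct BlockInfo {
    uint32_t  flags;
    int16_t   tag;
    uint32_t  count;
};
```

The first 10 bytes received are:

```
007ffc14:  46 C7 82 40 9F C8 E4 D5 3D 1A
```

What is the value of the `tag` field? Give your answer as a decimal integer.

-24632

`tag` follows `flags` (4 bytes), so it starts at byte offset 4 and occupies 2 bytes.
Bytes at offsets 4..5: 9F C8.
Big-endian stores the most-significant byte at the lowest address.
The bytes are already most-significant first: 0x9FC8.
Top bit is set, so as a signed 16-bit value this is 0x9FC8 − 2^16 = -24632.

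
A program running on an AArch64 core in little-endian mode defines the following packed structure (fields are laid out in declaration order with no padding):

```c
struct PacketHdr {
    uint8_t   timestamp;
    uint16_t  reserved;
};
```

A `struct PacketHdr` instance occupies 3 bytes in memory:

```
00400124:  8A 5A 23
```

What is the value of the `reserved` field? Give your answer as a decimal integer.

`reserved` follows `timestamp` (1 byte), so it starts at byte offset 1 and occupies 2 bytes.
Bytes at offsets 1..2: 5A 23.
In little-endian order the low byte comes first in memory.
Reassemble most-significant byte first: 23 5A → 0x235A.
0x235A = 9050.

9050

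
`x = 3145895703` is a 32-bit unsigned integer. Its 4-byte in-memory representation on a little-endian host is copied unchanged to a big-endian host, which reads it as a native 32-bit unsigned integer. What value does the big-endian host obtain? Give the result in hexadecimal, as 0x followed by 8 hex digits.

0x178F82BB

3145895703 in 32-bit hexadecimal is 0xBB828F17.
Stored little-endian, the bytes at ascending addresses are 17 8F 82 BB.
Read back as big-endian, the last byte is least significant, giving 0x178F82BB.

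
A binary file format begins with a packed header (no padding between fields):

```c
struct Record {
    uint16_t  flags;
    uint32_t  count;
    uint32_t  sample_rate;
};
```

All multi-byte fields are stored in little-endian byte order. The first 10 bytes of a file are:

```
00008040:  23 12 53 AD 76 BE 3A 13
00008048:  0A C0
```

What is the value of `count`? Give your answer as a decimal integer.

3195448659

`count` follows `flags` (2 bytes), so it starts at byte offset 2 and occupies 4 bytes.
Bytes at offsets 2..5: 53 AD 76 BE.
In little-endian order the low byte comes first in memory.
Reassemble most-significant byte first: BE 76 AD 53 → 0xBE76AD53.
0xBE76AD53 = 3195448659.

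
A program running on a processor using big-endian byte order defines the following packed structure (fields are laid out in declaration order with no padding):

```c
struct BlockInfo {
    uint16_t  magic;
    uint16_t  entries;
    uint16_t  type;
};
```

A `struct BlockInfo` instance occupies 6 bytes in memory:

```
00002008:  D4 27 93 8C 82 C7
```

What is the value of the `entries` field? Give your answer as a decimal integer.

`entries` follows `magic` (2 bytes), so it starts at byte offset 2 and occupies 2 bytes.
Bytes at offsets 2..3: 93 8C.
Big-endian: lowest address holds the most-significant byte.
The bytes are already most-significant first: 0x938C.
0x938C = 37772.

37772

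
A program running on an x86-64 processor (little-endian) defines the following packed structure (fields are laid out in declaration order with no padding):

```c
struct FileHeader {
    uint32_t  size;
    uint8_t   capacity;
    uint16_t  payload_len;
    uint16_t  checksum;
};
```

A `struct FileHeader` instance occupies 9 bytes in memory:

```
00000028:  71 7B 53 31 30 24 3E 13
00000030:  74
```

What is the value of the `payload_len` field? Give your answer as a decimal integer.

`payload_len` follows `size` (4 B), `capacity` (1 B), so it starts at offset 4 + 1 = 5 and occupies 2 bytes.
Bytes at offsets 5..6: 24 3E.
Little-endian stores the least-significant byte at the lowest address.
Reassemble most-significant byte first: 3E 24 → 0x3E24.
0x3E24 = 15908.

15908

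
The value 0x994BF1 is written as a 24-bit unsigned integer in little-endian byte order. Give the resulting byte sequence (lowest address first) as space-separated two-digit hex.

Split into bytes (most-significant first): 99 4B F1.
In little-endian order the low byte comes first in memory.
So at ascending addresses the bytes are F1 4B 99.

F1 4B 99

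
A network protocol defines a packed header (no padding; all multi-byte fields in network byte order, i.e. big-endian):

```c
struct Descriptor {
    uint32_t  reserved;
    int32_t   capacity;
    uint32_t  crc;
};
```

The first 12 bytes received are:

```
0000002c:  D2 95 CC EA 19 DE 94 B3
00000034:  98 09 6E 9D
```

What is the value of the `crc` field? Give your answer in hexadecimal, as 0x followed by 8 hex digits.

`crc` follows `reserved` (4 B), `capacity` (4 B), so it starts at offset 4 + 4 = 8 and occupies 4 bytes.
Bytes at offsets 8..11: 98 09 6E 9D.
Big-endian: lowest address holds the most-significant byte.
The bytes are already most-significant first: 0x98096E9D.

0x98096E9D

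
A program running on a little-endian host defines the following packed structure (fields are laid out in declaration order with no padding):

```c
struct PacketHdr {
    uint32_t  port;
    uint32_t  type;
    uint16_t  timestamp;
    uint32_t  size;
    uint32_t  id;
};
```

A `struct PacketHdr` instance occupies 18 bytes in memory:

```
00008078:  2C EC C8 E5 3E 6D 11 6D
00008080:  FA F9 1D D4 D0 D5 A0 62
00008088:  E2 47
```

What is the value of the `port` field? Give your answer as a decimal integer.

3855150124

`port` is the first field, at byte offset 0, occupying 4 bytes.
Bytes at offsets 0..3: 2C EC C8 E5.
Little-endian: lowest address holds the least-significant byte.
Reassemble most-significant byte first: E5 C8 EC 2C → 0xE5C8EC2C.
0xE5C8EC2C = 3855150124.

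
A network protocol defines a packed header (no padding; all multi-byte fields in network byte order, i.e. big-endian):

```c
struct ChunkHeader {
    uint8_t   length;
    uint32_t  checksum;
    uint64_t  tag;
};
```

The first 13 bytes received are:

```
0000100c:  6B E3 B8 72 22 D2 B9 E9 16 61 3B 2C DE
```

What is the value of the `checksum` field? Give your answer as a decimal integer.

`checksum` follows `length` (1 byte), so it starts at byte offset 1 and occupies 4 bytes.
Bytes at offsets 1..4: E3 B8 72 22.
In big-endian order the high byte comes first in memory.
The bytes are already most-significant first: 0xE3B87222.
0xE3B87222 = 3820515874.

3820515874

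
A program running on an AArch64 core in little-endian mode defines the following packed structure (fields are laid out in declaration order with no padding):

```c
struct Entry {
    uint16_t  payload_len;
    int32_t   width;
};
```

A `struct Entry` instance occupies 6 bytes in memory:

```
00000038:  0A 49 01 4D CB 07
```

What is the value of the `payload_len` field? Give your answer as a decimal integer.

18698

`payload_len` is the first field, at byte offset 0, occupying 2 bytes.
Bytes at offsets 0..1: 0A 49.
Little-endian stores the least-significant byte at the lowest address.
Reassemble most-significant byte first: 49 0A → 0x490A.
0x490A = 18698.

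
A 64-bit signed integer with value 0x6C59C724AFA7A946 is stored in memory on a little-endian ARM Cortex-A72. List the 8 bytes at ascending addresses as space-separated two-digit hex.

Split into bytes (most-significant first): 6C 59 C7 24 AF A7 A9 46.
Little-endian stores the least-significant byte at the lowest address.
So at ascending addresses the bytes are 46 A9 A7 AF 24 C7 59 6C.

46 A9 A7 AF 24 C7 59 6C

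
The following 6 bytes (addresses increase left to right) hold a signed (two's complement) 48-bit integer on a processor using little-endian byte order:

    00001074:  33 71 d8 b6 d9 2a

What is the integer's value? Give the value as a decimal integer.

47114563907891

In little-endian order the low byte comes first in memory.
Reassemble most-significant byte first: 2A D9 B6 D8 71 33 → 0x2AD9B6D87133.
0x2AD9B6D87133 = 47114563907891.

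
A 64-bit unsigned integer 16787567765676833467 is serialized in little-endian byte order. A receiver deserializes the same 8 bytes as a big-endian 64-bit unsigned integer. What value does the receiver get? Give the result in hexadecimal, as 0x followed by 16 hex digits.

16787567765676833467 in 64-bit hexadecimal is 0xE8F96BF043F73ABB.
Stored little-endian, the bytes at ascending addresses are BB 3A F7 43 F0 6B F9 E8.
Read back as big-endian, the last byte is least significant, giving 0xBB3AF743F06BF9E8.

0xBB3AF743F06BF9E8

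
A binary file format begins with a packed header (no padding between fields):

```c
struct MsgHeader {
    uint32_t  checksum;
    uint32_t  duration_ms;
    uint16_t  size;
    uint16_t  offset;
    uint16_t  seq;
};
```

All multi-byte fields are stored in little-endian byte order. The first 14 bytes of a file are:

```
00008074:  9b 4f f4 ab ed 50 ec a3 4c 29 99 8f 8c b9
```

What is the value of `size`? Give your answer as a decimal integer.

`size` follows `checksum` (4 B), `duration_ms` (4 B), so it starts at offset 4 + 4 = 8 and occupies 2 bytes.
Bytes at offsets 8..9: 4C 29.
Little-endian: lowest address holds the least-significant byte.
Reassemble most-significant byte first: 29 4C → 0x294C.
0x294C = 10572.

10572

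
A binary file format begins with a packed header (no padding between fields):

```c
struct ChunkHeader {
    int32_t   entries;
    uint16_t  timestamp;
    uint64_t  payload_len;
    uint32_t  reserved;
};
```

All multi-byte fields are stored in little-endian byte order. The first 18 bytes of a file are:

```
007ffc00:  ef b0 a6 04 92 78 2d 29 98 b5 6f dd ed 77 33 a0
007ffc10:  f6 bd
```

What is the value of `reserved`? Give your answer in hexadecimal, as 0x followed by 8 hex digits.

`reserved` follows `entries` (4 B), `timestamp` (2 B), `payload_len` (8 B), so it starts at offset 4 + 2 + 8 = 14 and occupies 4 bytes.
Bytes at offsets 14..17: 33 A0 F6 BD.
In little-endian order the low byte comes first in memory.
Reassemble most-significant byte first: BD F6 A0 33 → 0xBDF6A033.

0xBDF6A033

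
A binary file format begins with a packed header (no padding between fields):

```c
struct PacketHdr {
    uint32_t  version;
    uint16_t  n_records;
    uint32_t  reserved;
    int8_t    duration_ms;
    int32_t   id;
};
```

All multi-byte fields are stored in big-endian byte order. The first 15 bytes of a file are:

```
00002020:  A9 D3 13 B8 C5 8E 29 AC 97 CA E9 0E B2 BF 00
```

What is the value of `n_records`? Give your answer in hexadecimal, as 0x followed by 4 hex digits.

`n_records` follows `version` (4 bytes), so it starts at byte offset 4 and occupies 2 bytes.
Bytes at offsets 4..5: C5 8E.
Big-endian stores the most-significant byte at the lowest address.
The bytes are already most-significant first: 0xC58E.

0xC58E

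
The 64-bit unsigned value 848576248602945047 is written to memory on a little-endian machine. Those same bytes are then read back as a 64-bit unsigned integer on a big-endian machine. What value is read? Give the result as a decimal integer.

1722291672227759627

848576248602945047 in 64-bit hexadecimal is 0x0BC6BF9A26CFE617.
Stored little-endian, the bytes at ascending addresses are 17 E6 CF 26 9A BF C6 0B.
Read back as big-endian, the last byte is least significant, giving 0x17E6CF269ABFC60B.
0x17E6CF269ABFC60B = 1722291672227759627.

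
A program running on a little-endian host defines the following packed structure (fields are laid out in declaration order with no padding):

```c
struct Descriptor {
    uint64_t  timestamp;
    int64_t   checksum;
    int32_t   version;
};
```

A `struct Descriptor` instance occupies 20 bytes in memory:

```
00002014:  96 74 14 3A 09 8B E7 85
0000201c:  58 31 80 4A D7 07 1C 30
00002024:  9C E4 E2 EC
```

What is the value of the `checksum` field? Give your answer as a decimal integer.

3466654434417717592

`checksum` follows `timestamp` (8 bytes), so it starts at byte offset 8 and occupies 8 bytes.
Bytes at offsets 8..15: 58 31 80 4A D7 07 1C 30.
Little-endian: lowest address holds the least-significant byte.
Reassemble most-significant byte first: 30 1C 07 D7 4A 80 31 58 → 0x301C07D74A803158.
0x301C07D74A803158 = 3466654434417717592.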